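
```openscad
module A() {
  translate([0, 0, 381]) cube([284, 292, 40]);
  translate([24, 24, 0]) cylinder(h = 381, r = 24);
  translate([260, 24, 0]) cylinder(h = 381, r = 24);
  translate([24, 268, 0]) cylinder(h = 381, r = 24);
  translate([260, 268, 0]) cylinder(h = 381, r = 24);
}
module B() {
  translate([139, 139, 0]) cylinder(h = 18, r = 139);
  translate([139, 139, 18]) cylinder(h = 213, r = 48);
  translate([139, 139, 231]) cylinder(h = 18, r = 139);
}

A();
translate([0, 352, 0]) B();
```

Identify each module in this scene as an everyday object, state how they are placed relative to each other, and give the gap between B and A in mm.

A is a stool. B is a spool. The spool is on the floor beside the stool on its +y side. The gap between the spool and the stool is 60 mm.

The spool's nearest face is 60 mm from the stool's +y face.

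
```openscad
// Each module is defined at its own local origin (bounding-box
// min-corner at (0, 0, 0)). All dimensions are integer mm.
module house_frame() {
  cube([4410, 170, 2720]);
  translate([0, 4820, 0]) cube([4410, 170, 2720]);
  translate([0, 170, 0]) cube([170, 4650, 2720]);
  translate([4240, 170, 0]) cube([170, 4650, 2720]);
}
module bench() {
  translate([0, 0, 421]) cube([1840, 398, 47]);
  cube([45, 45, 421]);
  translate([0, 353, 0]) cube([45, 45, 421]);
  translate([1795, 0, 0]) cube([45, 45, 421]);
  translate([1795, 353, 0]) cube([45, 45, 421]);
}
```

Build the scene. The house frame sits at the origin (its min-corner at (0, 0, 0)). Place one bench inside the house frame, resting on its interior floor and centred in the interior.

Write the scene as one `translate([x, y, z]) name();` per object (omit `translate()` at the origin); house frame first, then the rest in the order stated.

house_frame();
translate([1285, 2296, 0]) bench();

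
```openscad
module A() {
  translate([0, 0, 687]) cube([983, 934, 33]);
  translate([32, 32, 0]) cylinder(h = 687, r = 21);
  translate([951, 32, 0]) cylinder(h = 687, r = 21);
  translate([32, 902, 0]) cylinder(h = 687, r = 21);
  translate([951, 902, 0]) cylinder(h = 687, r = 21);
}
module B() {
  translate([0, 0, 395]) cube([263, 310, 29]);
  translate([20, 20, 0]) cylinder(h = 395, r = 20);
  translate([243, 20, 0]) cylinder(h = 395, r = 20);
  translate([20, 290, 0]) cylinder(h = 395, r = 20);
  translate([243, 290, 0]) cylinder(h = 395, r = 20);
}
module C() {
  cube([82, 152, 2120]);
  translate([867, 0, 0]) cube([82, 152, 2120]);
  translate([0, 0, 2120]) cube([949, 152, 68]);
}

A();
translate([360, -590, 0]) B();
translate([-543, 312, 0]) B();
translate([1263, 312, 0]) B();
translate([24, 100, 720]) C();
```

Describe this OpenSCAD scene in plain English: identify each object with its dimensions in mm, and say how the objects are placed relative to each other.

A is a table: top 983 mm (x) × 934 mm (y), 33 mm thick, upper face at z = 720 mm, on four round legs of 42 mm diameter, each leg's bounding box inset 11 mm from the nearest pair of top edges, running from z = 0 to the bottom of the top.

B is a four-legged stool. The seat is a 263×310×29 mm slab whose top surface is at z = 424 mm; four round legs, each 40 mm in diameter, run from the floor (z = 0) to the underside of the seat, each leg's axis is inset half a diameter from the nearest pair of seat edges (so the leg's bounding box is flush with the corner).

C is a rectangular door frame: two vertical jambs of 82×152 mm section, 2120 mm tall, with a clear opening 785 mm wide between their inner faces. A header 68 mm tall and 152 mm deep lies on top of the jambs and spans the full outside width.

Three stools sit around the table at the −y, −x, +x sides. The door frame is on top of the table.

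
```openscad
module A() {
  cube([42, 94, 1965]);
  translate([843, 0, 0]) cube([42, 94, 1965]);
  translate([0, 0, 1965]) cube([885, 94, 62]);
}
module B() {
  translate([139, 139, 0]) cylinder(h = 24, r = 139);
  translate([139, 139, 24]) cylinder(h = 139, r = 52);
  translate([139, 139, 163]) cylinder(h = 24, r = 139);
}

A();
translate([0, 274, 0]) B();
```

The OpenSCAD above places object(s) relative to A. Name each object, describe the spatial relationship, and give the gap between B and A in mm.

A is a door frame. B is a spool. The spool is on the floor beside the door frame on its +y side. The gap between the spool and the door frame is 180 mm.

The spool's nearest face is 180 mm from the door frame's +y face.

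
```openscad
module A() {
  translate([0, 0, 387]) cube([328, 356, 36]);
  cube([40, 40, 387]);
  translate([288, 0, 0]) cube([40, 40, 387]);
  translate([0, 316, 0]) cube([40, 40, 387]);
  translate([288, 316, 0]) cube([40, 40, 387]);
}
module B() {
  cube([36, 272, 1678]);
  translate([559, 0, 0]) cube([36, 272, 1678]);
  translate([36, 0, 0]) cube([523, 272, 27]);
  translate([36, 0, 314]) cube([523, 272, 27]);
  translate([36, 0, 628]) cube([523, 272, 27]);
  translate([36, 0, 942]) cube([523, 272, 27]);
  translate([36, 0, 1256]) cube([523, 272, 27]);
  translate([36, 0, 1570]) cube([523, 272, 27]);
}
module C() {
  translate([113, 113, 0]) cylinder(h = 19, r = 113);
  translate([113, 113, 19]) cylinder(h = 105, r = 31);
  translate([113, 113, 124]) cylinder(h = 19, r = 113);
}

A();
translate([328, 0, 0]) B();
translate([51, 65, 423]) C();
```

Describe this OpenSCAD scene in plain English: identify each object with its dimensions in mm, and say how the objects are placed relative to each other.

A is a four-legged stool. The seat is 328×356 mm, 36 mm thick, top at z = 423 mm. It stands on four square legs, each 40×40 mm in cross-section, from z = 0 to the seat underside, each flush with a corner of the seat.

B is a bookshelf 595 mm wide overall, 272 mm deep and 1678 mm tall. The two sides are 36 mm thick vertical panels. 6 horizontal shelves of 27 mm thickness span between the inner faces of the sides; the lowest shelf sits on the floor and shelves are stacked with a clear vertical gap of 287 mm between each pair.

C is a spool: two coaxial disc flanges of radius 113 mm and thickness 19 mm, joined by a core cylinder of radius 31 mm and height 105 mm. The lower flange rests on z = 0 and the three cylinders share a vertical axis.

The bookshelf is against the stool's +x side, with their −y faces flush. The spool is on top of the stool, centred.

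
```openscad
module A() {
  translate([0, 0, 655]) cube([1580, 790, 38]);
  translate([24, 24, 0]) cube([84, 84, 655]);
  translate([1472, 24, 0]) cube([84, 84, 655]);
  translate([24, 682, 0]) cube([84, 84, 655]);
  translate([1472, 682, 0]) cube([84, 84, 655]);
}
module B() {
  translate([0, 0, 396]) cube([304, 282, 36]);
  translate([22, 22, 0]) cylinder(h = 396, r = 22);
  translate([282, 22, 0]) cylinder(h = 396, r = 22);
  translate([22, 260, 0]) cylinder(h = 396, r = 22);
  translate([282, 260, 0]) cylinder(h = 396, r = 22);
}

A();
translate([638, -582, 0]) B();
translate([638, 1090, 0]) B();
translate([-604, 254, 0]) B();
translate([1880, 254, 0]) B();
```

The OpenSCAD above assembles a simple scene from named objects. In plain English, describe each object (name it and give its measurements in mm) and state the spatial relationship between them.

A is a table with a 1580×790 mm rectangular top, 38 mm thick, top surface at z = 693 mm, supported by four 84×84 mm square legs, each inset 24 mm from the nearest pair of top edges, running from the floor.

B is a four-legged stool. The seat is a 304×282×36 mm slab whose top surface is at z = 432 mm; four round legs, each 44 mm in diameter, run from the floor (z = 0) to the underside of the seat, each leg's axis is inset half a diameter from the nearest pair of seat edges (so the leg's bounding box is flush with the corner).

Four stools sit around the table at the −y, +y, −x, +x sides.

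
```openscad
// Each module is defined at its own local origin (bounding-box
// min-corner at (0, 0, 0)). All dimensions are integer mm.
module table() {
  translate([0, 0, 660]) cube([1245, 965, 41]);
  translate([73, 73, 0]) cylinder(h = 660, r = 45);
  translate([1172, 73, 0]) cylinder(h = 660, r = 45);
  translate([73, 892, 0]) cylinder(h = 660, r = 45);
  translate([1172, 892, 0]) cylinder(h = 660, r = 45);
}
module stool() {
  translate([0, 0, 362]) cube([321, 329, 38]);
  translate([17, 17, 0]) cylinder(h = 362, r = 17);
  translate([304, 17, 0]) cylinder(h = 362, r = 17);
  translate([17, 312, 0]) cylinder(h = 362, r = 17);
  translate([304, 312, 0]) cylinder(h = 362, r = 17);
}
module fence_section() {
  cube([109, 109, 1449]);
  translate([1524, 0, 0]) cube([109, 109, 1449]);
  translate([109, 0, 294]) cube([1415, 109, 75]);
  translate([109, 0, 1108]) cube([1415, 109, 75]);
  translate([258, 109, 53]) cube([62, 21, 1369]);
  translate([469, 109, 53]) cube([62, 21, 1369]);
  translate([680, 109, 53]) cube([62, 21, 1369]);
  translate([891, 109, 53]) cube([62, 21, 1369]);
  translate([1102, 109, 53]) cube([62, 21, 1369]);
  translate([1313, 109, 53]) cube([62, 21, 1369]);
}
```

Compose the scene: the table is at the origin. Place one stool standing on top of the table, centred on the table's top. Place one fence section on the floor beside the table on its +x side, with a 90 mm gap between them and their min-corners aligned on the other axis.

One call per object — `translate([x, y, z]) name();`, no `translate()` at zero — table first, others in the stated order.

table();
translate([462, 318, 701]) stool();
translate([1335, 0, 0]) fence_section();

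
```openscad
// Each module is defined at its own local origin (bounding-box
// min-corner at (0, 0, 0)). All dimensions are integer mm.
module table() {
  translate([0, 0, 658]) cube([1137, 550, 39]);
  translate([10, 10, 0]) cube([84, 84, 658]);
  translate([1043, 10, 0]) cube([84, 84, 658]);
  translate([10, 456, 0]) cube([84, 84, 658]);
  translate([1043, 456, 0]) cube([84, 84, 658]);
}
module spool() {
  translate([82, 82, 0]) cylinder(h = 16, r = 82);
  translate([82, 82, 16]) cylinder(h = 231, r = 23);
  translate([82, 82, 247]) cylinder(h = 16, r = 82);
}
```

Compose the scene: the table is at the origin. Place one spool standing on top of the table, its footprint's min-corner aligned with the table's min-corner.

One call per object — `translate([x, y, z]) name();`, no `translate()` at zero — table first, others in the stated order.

table();
translate([0, 0, 697]) spool();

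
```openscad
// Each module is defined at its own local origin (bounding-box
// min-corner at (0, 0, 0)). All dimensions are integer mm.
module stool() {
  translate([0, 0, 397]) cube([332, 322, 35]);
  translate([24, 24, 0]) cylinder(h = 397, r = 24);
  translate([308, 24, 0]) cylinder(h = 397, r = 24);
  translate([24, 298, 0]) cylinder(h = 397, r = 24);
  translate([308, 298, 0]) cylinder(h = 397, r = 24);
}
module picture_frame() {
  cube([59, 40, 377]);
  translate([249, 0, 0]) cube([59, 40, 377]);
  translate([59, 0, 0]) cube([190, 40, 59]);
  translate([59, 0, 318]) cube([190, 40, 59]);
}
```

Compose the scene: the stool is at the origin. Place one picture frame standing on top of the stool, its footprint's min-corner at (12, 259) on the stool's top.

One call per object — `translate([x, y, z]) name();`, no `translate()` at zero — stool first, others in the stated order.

stool();
translate([12, 259, 432]) picture_frame();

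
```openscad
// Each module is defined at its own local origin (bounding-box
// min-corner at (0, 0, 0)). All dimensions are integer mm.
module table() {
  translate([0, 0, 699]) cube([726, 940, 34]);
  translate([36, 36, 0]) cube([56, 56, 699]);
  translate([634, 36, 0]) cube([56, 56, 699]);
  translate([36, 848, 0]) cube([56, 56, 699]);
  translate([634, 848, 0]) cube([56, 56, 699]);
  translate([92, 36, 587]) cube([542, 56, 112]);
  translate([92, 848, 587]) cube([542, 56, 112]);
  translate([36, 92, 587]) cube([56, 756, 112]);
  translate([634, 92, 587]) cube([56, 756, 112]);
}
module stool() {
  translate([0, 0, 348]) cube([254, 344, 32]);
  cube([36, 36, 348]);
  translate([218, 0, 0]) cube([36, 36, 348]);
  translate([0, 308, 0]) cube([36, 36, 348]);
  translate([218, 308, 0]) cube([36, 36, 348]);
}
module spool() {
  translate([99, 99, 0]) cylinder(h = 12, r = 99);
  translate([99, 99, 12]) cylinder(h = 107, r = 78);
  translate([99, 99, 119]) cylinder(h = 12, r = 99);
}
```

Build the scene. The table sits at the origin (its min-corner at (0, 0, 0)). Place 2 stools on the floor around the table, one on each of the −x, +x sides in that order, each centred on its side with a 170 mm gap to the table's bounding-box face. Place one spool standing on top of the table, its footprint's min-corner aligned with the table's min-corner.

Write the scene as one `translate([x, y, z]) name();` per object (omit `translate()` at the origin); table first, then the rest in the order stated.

table();
translate([-424, 298, 0]) stool();
translate([896, 298, 0]) stool();
translate([0, 0, 733]) spool();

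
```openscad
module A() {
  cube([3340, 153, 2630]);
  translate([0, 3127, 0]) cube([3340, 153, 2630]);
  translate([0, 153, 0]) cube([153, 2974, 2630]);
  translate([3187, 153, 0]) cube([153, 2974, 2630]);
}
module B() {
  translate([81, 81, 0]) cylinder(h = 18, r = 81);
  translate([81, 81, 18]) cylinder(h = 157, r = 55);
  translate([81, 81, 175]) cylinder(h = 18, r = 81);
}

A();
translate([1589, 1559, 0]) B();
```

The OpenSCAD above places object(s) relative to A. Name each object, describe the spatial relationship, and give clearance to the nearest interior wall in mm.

Clearances: x = 1436, y = 1406; minimum 1406 mm.

A is a house frame. B is a spool. The spool sits inside the house frame, centred. The clearance to the nearest interior wall is 1406 mm.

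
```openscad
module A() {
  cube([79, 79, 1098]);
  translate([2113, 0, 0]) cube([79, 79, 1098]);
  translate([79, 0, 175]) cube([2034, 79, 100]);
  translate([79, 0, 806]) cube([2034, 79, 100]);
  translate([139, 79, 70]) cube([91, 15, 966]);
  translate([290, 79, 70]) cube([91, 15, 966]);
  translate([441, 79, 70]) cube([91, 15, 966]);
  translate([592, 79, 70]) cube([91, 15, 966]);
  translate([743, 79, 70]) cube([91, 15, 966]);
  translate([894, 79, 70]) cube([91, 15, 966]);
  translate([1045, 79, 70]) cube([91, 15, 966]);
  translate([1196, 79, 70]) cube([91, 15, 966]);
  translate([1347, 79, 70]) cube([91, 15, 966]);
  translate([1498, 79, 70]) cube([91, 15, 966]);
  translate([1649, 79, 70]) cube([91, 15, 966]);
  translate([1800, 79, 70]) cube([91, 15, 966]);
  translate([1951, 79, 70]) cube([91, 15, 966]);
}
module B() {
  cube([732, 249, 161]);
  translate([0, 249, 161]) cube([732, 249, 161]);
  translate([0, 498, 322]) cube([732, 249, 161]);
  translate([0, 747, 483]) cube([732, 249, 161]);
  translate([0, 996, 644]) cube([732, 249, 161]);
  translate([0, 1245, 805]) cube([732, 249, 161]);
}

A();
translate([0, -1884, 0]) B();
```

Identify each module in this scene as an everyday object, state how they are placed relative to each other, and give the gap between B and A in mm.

A is a fence section. B is a staircase. The staircase is on the floor beside the fence section on its −y side. The gap between the staircase and the fence section is 390 mm.

The staircase's nearest face is 390 mm from the fence section's −y face.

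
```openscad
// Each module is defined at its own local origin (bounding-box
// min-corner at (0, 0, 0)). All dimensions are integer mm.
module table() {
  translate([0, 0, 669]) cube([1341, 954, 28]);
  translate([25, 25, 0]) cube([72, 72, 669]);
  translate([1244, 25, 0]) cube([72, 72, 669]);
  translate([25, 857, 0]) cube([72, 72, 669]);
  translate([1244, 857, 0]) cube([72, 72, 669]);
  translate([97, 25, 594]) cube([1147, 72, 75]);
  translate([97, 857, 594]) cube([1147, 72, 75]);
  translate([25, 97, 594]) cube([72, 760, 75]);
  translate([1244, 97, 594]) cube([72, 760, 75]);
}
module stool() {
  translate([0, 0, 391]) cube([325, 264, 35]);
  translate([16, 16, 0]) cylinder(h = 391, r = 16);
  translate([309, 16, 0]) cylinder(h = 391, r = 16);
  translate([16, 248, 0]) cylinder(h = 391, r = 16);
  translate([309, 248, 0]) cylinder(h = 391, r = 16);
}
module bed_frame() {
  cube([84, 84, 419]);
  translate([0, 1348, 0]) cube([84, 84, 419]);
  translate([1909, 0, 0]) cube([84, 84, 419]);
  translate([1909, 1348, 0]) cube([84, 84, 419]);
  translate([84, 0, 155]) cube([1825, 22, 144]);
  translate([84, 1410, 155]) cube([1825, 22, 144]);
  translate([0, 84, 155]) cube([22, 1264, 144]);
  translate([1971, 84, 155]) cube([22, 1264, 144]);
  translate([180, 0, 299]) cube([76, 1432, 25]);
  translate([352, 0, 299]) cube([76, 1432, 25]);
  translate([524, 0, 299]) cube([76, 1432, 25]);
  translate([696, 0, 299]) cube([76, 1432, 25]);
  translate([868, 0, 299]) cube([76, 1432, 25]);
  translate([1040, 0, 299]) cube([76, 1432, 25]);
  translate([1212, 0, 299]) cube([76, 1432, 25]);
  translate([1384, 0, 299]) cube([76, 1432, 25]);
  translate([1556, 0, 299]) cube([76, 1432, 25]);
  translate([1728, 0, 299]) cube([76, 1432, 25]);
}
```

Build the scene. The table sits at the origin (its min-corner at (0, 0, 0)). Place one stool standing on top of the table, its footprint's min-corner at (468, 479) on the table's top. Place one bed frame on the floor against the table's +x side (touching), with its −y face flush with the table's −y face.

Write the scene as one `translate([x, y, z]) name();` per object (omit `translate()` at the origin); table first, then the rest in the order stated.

table();
translate([468, 479, 697]) stool();
translate([1341, 0, 0]) bed_frame();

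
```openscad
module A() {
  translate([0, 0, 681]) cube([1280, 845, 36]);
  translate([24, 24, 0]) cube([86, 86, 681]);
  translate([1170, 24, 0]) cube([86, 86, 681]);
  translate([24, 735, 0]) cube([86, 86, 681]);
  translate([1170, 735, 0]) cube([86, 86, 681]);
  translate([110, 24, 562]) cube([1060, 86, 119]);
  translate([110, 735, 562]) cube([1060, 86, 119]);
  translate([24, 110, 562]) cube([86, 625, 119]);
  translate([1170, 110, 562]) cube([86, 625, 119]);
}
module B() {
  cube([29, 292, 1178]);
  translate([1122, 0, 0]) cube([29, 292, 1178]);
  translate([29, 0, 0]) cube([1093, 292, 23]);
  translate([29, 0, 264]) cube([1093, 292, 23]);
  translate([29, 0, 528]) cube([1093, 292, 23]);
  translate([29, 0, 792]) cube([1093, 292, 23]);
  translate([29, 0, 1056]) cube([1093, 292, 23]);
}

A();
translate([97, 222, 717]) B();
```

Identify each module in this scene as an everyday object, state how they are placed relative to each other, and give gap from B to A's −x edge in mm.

A is a table. B is a bookshelf. The bookshelf is on top of the table. The gap from the bookshelf to the table's −x edge is 97 mm.

The bookshelf's min-x is at 97; the table's min-x is 0; gap = 97 mm.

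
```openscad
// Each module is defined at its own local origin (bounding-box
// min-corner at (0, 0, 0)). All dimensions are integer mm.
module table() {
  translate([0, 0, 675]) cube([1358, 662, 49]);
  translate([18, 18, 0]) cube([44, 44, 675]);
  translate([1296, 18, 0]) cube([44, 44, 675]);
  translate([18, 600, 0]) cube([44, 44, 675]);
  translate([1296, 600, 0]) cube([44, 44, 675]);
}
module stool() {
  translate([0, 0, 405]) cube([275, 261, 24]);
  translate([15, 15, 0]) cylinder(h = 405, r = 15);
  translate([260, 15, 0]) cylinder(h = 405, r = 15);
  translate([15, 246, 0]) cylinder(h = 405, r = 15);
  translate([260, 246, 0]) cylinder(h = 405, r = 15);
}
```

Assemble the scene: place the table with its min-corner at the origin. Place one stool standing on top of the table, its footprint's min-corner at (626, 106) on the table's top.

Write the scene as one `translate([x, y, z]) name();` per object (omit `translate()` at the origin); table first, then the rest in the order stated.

table();
translate([626, 106, 724]) stool();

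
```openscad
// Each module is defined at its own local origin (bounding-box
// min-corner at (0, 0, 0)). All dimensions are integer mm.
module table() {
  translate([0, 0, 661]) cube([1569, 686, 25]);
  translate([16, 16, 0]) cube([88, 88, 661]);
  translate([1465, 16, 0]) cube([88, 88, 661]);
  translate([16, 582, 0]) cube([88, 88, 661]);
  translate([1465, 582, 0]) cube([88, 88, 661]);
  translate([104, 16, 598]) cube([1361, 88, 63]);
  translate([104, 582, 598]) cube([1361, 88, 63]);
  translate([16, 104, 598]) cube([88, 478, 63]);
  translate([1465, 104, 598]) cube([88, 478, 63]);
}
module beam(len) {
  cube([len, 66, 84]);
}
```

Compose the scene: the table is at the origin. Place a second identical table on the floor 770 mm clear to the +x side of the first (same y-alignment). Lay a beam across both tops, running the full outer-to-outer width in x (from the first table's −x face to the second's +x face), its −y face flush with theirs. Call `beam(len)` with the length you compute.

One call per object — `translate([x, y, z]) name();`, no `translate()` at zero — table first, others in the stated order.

table();
translate([2339, 0, 0]) table();
translate([0, 0, 686]) beam(3908);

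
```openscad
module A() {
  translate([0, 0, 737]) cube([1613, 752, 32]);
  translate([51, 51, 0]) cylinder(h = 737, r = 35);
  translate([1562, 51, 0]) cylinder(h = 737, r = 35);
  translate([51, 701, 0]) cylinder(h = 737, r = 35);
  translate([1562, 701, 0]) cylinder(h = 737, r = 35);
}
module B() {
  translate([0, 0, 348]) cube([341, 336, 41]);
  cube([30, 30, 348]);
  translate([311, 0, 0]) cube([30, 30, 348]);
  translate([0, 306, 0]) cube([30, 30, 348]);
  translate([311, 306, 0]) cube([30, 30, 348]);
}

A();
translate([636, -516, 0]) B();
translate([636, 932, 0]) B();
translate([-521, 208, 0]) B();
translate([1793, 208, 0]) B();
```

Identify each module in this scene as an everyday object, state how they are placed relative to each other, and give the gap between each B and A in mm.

A is a table. B is a stool. Four stools sit around the table at the −y, +y, −x, +x sides. The gap between each stool and the table is 180 mm.

Each stool's nearest face is 180 mm from the table's bounding box.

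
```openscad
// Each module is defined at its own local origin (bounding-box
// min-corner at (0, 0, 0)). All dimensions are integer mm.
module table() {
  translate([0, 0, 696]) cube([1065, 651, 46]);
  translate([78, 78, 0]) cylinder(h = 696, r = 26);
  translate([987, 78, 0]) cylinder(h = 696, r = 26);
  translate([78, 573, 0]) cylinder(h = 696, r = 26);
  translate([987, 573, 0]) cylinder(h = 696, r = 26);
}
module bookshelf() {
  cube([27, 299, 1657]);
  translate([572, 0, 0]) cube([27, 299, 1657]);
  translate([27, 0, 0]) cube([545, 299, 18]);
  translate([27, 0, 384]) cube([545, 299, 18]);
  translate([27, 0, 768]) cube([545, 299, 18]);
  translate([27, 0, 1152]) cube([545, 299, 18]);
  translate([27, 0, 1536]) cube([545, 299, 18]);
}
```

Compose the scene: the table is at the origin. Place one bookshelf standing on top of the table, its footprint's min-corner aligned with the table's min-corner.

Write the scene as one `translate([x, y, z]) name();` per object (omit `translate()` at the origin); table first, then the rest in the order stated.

table();
translate([0, 0, 742]) bookshelf();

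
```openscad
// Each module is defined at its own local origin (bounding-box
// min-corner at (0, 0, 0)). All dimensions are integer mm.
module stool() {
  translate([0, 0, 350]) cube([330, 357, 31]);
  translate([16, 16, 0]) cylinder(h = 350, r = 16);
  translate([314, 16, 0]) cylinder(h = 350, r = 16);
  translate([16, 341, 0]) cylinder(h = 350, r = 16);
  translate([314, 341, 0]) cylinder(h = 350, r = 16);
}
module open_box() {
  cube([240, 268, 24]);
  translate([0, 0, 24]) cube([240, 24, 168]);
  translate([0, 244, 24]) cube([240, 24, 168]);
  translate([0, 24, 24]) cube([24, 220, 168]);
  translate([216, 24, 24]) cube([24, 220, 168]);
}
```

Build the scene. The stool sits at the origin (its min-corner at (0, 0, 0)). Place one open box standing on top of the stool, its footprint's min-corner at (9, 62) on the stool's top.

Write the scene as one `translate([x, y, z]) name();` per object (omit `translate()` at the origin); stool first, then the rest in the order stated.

stool();
translate([9, 62, 381]) open_box();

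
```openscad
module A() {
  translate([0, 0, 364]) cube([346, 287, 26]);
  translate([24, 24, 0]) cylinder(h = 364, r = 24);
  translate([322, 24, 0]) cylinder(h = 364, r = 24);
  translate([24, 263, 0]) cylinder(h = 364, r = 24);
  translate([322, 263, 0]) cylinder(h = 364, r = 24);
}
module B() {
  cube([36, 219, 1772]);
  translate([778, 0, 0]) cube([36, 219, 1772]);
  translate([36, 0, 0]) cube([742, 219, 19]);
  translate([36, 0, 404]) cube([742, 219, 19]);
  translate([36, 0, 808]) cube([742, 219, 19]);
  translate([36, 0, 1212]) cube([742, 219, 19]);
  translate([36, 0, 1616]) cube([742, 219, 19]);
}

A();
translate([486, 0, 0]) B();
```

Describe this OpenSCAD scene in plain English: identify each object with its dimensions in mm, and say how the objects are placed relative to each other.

A is a simple wooden stool: a rectangular seat 346 mm (x) by 287 mm (y), 26 mm thick, top face at z = 390 mm, on four round legs, each 48 mm in diameter. The legs rest on z = 0, each leg's axis is inset half a diameter from the nearest pair of seat edges (so the leg's bounding box is flush with the corner).

B is a bookshelf 814 mm wide overall, 219 mm deep and 1772 mm tall. The two sides are 36 mm thick vertical panels. 5 horizontal shelves of 19 mm thickness span between the inner faces of the sides; the lowest shelf sits on the floor and shelves are stacked with a clear vertical gap of 385 mm between each pair.

The bookshelf is on the floor beside the stool on its +x side.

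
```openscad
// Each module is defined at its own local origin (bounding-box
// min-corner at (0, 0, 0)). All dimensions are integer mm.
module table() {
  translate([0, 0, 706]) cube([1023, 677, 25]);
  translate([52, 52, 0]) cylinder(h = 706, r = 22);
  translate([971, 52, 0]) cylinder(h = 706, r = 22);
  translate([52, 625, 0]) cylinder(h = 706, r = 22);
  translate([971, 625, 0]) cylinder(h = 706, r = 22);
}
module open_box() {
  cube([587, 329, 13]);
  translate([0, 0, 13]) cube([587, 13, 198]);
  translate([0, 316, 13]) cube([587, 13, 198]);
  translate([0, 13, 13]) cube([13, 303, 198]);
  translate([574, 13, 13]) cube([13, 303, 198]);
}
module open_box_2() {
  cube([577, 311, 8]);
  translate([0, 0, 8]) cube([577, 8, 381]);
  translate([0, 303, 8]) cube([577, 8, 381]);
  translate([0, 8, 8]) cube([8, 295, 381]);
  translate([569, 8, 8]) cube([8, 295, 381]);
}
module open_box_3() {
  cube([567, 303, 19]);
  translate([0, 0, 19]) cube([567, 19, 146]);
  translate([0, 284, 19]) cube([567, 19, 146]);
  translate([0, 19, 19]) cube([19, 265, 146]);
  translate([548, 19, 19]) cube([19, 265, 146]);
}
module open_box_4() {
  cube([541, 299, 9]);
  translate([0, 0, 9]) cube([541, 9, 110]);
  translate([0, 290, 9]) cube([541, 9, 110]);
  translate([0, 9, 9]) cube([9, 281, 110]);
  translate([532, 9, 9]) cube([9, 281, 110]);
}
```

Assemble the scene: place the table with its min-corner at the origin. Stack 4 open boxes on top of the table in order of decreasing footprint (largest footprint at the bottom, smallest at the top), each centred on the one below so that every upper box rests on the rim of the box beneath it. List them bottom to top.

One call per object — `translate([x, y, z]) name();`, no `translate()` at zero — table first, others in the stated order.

table();
translate([218, 174, 731]) open_box();
translate([223, 183, 942]) open_box_2();
translate([228, 187, 1331]) open_box_3();
translate([241, 189, 1496]) open_box_4();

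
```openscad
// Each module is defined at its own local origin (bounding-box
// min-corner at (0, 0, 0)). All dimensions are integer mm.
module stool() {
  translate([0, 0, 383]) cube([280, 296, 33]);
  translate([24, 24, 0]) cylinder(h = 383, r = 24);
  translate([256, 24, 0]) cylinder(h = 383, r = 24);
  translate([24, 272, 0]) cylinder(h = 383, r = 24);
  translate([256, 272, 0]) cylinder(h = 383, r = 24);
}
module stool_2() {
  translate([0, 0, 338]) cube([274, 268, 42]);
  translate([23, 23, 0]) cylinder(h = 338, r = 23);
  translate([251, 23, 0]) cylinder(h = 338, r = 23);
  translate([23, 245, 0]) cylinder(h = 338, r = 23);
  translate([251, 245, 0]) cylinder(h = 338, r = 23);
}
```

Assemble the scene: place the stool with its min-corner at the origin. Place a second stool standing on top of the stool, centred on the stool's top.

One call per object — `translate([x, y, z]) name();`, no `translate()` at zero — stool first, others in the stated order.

stool();
translate([3, 14, 416]) stool_2();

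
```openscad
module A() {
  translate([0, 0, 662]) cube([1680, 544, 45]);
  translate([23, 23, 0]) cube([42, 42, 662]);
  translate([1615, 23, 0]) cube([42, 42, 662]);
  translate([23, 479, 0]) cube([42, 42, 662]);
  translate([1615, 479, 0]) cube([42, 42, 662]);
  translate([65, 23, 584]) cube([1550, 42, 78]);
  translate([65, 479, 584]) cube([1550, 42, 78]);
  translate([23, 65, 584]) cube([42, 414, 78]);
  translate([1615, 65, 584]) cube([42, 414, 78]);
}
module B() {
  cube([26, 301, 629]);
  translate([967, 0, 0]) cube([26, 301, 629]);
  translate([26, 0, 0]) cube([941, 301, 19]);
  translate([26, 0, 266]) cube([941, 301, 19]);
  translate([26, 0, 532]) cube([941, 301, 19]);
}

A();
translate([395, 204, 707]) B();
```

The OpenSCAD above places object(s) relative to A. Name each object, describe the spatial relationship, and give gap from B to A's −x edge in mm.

The bookshelf's min-x is at 395; the table's min-x is 0; gap = 395 mm.

A is a table. B is a bookshelf. The bookshelf is on top of the table. The gap from the bookshelf to the table's −x edge is 395 mm.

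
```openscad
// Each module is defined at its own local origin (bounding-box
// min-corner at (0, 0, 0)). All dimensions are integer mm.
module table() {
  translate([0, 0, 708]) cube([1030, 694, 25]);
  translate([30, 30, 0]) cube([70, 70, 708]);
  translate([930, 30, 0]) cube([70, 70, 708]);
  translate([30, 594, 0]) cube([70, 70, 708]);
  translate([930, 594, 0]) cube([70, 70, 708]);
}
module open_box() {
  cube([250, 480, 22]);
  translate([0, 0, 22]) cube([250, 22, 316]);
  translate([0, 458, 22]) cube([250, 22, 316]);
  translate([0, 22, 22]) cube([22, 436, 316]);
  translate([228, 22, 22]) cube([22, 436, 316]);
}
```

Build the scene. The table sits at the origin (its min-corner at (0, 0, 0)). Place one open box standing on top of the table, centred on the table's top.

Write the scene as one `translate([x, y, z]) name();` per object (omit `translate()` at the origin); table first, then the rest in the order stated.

table();
translate([390, 107, 733]) open_box();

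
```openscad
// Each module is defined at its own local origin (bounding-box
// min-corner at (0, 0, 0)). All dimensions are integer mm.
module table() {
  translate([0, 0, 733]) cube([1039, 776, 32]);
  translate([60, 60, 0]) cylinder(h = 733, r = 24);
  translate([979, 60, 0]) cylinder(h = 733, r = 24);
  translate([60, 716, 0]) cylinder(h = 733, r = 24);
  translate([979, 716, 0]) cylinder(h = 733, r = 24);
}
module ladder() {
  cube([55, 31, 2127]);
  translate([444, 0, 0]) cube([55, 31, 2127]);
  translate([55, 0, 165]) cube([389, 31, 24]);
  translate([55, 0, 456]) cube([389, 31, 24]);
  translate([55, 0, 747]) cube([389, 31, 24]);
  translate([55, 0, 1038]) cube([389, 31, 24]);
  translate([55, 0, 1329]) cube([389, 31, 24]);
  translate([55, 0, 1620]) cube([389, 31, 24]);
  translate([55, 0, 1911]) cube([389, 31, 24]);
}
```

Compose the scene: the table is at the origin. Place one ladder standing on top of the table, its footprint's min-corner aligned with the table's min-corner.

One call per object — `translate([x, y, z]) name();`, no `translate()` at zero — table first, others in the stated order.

table();
translate([0, 0, 765]) ladder();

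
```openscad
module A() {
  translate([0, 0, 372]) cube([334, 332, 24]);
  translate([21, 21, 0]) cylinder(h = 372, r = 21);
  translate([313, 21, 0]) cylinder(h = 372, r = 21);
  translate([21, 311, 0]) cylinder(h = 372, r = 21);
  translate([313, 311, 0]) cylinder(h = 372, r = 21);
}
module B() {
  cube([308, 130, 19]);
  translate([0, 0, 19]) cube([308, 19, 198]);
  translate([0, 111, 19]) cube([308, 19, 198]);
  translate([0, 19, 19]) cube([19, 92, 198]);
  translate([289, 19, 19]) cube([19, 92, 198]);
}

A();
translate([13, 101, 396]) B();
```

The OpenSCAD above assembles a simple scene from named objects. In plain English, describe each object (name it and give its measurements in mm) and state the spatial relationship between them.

A is a simple wooden stool: a rectangular seat 334 mm (x) by 332 mm (y), 24 mm thick, top face at z = 396 mm, on four round legs, each 42 mm in diameter. The legs rest on z = 0, each leg's axis is inset half a diameter from the nearest pair of seat edges (so the leg's bounding box is flush with the corner).

B is an open-topped rectangular box: outside dimensions 308×130×217 mm, with a uniform wall and base thickness of 19 mm. The base is a full 308×130 slab on the floor; four walls sit on top of the base. The front and back walls (the −y and +y sides) span the full width; the two side walls fit between them.

The open box is on top of the stool, centred.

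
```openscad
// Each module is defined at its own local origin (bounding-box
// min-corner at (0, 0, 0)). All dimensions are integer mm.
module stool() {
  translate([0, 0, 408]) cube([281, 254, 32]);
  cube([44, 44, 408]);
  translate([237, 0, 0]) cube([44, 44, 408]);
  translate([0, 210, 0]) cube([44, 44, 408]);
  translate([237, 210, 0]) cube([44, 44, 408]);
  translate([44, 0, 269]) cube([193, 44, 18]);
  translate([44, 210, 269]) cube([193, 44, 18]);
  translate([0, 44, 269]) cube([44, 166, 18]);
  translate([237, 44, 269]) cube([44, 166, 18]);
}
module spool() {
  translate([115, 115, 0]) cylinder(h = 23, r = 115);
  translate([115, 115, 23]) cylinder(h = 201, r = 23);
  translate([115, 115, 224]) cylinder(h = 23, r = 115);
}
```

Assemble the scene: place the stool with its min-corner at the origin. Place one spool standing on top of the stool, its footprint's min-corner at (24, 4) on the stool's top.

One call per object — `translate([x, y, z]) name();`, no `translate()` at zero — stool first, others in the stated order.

stool();
translate([24, 4, 440]) spool();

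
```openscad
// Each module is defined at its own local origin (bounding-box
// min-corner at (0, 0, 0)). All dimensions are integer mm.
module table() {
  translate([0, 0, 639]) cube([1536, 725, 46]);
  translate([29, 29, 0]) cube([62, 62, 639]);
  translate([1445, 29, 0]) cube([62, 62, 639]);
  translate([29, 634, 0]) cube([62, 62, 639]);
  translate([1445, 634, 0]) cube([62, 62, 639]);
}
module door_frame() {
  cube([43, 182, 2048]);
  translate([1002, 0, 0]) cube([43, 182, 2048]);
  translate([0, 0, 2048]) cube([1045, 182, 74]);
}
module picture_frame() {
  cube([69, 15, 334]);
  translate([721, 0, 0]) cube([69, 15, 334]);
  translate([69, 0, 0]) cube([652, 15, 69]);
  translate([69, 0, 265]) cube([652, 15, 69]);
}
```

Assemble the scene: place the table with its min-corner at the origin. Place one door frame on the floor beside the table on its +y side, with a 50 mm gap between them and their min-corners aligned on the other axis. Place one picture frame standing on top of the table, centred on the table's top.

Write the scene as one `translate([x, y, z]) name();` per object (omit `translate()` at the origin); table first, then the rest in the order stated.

table();
translate([0, 775, 0]) door_frame();
translate([373, 355, 685]) picture_frame();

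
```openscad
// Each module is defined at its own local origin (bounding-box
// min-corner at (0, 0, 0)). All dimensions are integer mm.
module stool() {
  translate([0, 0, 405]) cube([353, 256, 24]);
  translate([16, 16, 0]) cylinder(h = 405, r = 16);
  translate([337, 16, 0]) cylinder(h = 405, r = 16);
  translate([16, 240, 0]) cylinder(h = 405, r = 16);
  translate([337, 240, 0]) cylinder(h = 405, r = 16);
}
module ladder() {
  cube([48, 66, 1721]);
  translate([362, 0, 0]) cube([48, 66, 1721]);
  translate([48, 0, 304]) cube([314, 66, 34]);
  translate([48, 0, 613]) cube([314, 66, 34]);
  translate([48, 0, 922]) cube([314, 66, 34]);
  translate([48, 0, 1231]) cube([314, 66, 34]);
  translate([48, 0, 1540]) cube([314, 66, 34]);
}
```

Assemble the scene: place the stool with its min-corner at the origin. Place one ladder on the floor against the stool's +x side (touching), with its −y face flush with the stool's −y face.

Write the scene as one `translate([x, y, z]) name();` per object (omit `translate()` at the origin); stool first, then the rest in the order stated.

stool();
translate([353, 0, 0]) ladder();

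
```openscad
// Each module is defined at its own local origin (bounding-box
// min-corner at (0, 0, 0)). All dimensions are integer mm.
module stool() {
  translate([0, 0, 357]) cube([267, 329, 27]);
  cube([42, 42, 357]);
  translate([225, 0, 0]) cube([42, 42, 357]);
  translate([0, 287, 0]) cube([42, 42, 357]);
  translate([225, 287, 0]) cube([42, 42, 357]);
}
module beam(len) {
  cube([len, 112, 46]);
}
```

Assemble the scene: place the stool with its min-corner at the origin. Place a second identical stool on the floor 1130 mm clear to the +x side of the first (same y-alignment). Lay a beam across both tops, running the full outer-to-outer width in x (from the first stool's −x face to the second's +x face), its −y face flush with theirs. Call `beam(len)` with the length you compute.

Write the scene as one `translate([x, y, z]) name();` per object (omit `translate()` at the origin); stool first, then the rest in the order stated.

stool();
translate([1397, 0, 0]) stool();
translate([0, 0, 384]) beam(1664);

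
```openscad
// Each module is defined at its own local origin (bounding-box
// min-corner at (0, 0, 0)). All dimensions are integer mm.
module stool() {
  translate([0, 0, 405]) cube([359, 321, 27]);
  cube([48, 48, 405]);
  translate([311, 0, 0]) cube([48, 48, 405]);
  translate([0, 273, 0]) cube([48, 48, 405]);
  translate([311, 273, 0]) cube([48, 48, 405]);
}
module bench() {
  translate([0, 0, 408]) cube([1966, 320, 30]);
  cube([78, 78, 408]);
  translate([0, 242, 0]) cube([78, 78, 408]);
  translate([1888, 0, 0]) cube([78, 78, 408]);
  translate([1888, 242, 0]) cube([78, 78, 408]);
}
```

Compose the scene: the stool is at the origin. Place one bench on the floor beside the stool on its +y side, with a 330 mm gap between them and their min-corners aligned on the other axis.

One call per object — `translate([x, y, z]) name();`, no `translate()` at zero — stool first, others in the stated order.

stool();
translate([0, 651, 0]) bench();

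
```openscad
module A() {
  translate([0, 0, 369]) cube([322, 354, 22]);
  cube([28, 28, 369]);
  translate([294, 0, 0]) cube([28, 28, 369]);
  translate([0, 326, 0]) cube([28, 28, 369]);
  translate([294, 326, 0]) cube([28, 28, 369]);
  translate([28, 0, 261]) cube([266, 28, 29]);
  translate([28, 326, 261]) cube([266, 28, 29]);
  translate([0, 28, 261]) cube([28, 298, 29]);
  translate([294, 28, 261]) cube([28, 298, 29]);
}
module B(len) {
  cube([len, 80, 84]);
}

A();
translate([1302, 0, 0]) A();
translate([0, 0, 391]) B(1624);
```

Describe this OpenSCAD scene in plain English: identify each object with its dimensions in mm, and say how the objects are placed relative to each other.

A is a simple wooden stool: a rectangular seat 322 mm (x) by 354 mm (y), 22 mm thick, top face at z = 391 mm, on four square legs, each 28×28 mm in cross-section. The legs rest on z = 0, each flush with a corner of the seat. Four stretchers, 28 mm wide and 29 mm tall, connect adjacent legs with their undersides at z = 261 mm, each running between the inner faces of the legs it joins and aligned with the legs' outer faces on the other axis.

B is a rectangular beam 1624 mm long (x), 80 mm deep (y), 84 mm thick (z).

The beam spans the tops of two stools placed 980 mm apart, resting at z = 391 mm.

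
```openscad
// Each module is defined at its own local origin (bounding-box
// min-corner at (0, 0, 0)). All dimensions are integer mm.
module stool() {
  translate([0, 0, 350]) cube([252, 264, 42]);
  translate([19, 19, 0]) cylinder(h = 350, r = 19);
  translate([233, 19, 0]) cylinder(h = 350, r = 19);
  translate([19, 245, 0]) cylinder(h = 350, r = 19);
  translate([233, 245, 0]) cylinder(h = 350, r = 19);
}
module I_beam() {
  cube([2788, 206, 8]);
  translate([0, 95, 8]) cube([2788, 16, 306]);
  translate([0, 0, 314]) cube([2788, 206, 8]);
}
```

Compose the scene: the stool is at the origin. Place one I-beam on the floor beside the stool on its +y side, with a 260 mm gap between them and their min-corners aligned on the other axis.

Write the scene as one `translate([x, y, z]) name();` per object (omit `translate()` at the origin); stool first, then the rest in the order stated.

stool();
translate([0, 524, 0]) I_beam();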